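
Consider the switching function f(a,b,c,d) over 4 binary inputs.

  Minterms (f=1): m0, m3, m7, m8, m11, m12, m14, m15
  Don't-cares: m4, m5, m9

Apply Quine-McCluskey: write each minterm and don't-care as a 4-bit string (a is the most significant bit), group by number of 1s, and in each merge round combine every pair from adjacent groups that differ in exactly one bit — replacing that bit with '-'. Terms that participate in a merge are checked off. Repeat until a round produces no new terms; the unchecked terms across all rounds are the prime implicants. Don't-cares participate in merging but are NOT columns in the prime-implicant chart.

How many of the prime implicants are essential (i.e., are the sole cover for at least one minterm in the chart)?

size-2^0 implicants → 0000(✓)  0011(✓)  0100(✓)  0101(✓)  0111(✓)  1000(✓)  1001(✓)  1011(✓)  1100(✓)  1110(✓)  1111(✓)
size-2^1 implicants → -000(✓)  -011(✓)  -100(✓)  -111(✓)  0-00(✓)  0-11(✓)  01-1  010-  1-00(✓)  1-11(✓)  10-1  100-  11-0  111-
size-2^2 implicants → --00  --11
Unchecked terms (primes): --00, --11, 01-1, 010-, 10-1, 100-, 11-0, 111-
Minterm coverage:
  m0 ⊆ --00 [E]
  m3 ⊆ --11 [E]
  m7 ⊆ --11,01-1
  m8 ⊆ --00,100-
  m11 ⊆ --11,10-1
  m12 ⊆ --00,11-0
  m14 ⊆ 11-0,111-
  m15 ⊆ --11,111-
E = {--00, --11}

2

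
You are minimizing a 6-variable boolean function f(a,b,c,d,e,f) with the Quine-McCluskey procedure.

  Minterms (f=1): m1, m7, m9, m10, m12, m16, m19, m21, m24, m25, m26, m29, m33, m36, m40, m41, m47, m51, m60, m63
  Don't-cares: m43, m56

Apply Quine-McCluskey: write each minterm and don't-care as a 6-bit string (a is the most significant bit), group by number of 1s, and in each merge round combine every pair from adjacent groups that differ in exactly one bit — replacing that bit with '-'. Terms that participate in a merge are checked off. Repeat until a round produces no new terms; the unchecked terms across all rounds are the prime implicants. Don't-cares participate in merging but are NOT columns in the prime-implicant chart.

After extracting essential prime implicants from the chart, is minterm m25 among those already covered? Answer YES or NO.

NO

size-2^0 implicants → 000001(✓)  000111  001001(✓)  001010(✓)  001100  010000(✓)  010011(✓)  010101(✓)  011000(✓)  011001(✓)  011010(✓)  011101(✓)  100001(✓)  100100  101000(✓)  101001(✓)  101011(✓)  101111(✓)  110011(✓)  111000(✓)  111100(✓)  111111(✓)
size-2^1 implicants → -00001(✓)  -01001(✓)  -10011  -11000  0-1001  0-1010  00-001(✓)  01-000  01-101  011-01  0110-0  01100-  1-1000  1-1111  10-001(✓)  101-11  1010-1  10100-  111-00
size-2^2 implicants → -0-001
Unchecked terms (primes): -0-001, -10011, -11000, 0-1001, 0-1010, 000111, 001100, 01-000, 01-101, 011-01, 0110-0, 01100-, 1-1000, 1-1111, 100100, 101-11, 1010-1, 10100-, 111-00
Minterm coverage:
  m1 ⊆ -0-001 [E]
  m7 ⊆ 000111 [E]
  m9 ⊆ -0-001,0-1001
  m10 ⊆ 0-1010 [E]
  m12 ⊆ 001100 [E]
  m16 ⊆ 01-000 [E]
  m19 ⊆ -10011 [E]
  m21 ⊆ 01-101 [E]
  m24 ⊆ -11000,01-000,0110-0,01100-
  m25 ⊆ 0-1001,011-01,01100-
  m26 ⊆ 0-1010,0110-0
  m29 ⊆ 01-101,011-01
  m33 ⊆ -0-001 [E]
  m36 ⊆ 100100 [E]
  m40 ⊆ 1-1000,10100-
  m41 ⊆ -0-001,1010-1,10100-
  m47 ⊆ 1-1111,101-11
  m51 ⊆ -10011 [E]
  m60 ⊆ 111-00 [E]
  m63 ⊆ 1-1111 [E]
E = {-0-001, -10011, 0-1010, 000111, 001100, 01-000, 01-101, 1-1111, 100100, 111-00}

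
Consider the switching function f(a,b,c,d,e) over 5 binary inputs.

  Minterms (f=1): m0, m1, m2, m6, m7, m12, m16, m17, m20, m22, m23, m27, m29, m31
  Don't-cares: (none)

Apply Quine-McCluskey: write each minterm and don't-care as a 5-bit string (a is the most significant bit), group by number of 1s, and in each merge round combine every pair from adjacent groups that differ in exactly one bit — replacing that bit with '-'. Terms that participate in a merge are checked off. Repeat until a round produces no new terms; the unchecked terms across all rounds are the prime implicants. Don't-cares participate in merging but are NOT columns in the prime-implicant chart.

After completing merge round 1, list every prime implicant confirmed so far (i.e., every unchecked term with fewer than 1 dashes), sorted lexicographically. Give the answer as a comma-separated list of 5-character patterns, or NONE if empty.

Round 0: 00000✓ 00001✓ 00010✓ 00110✓ 00111✓ 01100 10000✓ 10001✓ 10100✓ 10110✓ 10111✓ 11011✓ 11101✓ 11111✓
Round 1: -0000✓ -0001✓ -0110✓ -0111✓ 00-10 000-0 0000-✓ 0011-✓ 1-111 10-00 1000-✓ 101-0 1011-✓ 11-11 111-1
Round 2: -000- -011-
PIs = {-000-, -011-, 00-10, 000-0, 01100, 1-111, 10-00, 101-0, 11-11, 111-1}

01100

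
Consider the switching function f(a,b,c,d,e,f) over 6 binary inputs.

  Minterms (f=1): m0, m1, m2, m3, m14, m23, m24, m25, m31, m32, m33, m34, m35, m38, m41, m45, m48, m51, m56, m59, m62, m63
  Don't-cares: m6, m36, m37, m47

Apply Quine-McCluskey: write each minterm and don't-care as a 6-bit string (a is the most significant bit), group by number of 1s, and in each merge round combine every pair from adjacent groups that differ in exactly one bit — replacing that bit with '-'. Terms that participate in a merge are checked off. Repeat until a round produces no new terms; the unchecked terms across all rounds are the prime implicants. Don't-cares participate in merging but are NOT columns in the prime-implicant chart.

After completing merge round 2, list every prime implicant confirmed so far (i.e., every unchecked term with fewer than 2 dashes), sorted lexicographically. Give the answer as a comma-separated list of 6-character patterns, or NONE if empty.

-11000, -11111, 00-110, 01-111, 01100-, 1-0000, 1-0011, 1-1111, 1011-1, 11-000, 11-011, 111-11, 11111-

[col 0] 000000*, 000001*, 000010*, 000011*, 000110*, 001110*, 010111*, 011000*, 011001*, 011111*, 100000*, 100001*, 100010*, 100011*, 100100*, 100101*, 100110*, 101001*, 101101*, 101111*, 110000*, 110011*, 111000*, 111011*, 111110*, 111111*
[col 1] -00000*, -00001*, -00010*, -00011*, -00110*, -11000, -11111, 00-110, 000-10*, 0000-0*, 0000-1*, 00000-*, 00001-*, 01-111, 01100-, 1-0000, 1-0011, 1-1111, 10-001*, 10-101*, 100-00*, 100-01*, 100-10*, 1000-0*, 1000-1*, 10000-*, 10001-*, 1001-0*, 10010-*, 101-01*, 1011-1, 11-000, 11-011, 111-11, 11111-
[col 2] -00-10, -000-0*, -000-1*, -0000-*, -0001-*, 0000--*, 10--01, 100--0, 100-0-, 1000--*
[col 3] -000--
Prime implicants: -00-10, -000--, -11000, -11111, 00-110, 01-111, 01100-, 1-0000, 1-0011, 1-1111, 10--01, 100--0, 100-0-, 1011-1, 11-000, 11-011, 111-11, 11111-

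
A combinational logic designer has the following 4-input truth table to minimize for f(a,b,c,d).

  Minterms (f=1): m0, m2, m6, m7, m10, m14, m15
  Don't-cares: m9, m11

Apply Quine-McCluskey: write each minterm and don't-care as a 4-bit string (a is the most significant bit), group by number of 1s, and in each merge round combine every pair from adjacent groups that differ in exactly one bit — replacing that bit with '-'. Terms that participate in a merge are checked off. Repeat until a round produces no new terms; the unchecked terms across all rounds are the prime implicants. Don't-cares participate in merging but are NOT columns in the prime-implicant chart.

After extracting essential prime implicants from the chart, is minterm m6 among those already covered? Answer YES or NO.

YES

Round 0: 0000✓ 0010✓ 0110✓ 0111✓ 1001✓ 1010✓ 1011✓ 1110✓ 1111✓
Round 1: -010✓ -110✓ -111✓ 0-10✓ 00-0 011-✓ 1-10✓ 1-11✓ 10-1 101-✓ 111-✓
Round 2: --10 -11- 1-1-
PIs = {--10, -11-, 00-0, 1-1-, 10-1}
Coverage chart:
  m0: 00-0 ←essential
  m2: --10,00-0
  m6: --10,-11-
  m7: -11- ←essential
  m10: --10,1-1-
  m14: --10,-11-,1-1-
  m15: -11-,1-1-
Essential: -11-, 00-0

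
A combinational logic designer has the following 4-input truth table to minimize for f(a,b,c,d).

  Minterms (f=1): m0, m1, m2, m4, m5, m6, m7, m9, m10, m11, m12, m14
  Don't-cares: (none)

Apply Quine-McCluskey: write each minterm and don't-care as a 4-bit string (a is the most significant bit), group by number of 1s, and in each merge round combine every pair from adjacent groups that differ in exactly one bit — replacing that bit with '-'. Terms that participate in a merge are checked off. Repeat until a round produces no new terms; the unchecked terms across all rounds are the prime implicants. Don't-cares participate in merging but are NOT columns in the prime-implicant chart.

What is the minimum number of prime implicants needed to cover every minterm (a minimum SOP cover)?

5

size-2^0 implicants → 0000(✓)  0001(✓)  0010(✓)  0100(✓)  0101(✓)  0110(✓)  0111(✓)  1001(✓)  1010(✓)  1011(✓)  1100(✓)  1110(✓)
size-2^1 implicants → -001  -010(✓)  -100(✓)  -110(✓)  0-00(✓)  0-01(✓)  0-10(✓)  00-0(✓)  000-(✓)  01-0(✓)  01-1(✓)  010-(✓)  011-(✓)  1-10(✓)  10-1  101-  11-0(✓)
size-2^2 implicants → --10  -1-0  0--0  0-0-  01--
Unchecked terms (primes): --10, -001, -1-0, 0--0, 0-0-, 01--, 10-1, 101-
Minterm coverage:
  m0 ⊆ 0--0,0-0-
  m1 ⊆ -001,0-0-
  m2 ⊆ --10,0--0
  m4 ⊆ -1-0,0--0,0-0-,01--
  m5 ⊆ 0-0-,01--
  m6 ⊆ --10,-1-0,0--0,01--
  m7 ⊆ 01-- [E]
  m9 ⊆ -001,10-1
  m10 ⊆ --10,101-
  m11 ⊆ 10-1,101-
  m12 ⊆ -1-0 [E]
  m14 ⊆ --10,-1-0
E = {-1-0, 01--}
Petrick residual → --10, 0-0-, 10-1
Cover = cd' + bd' + a'c' + a'b + ab'd  |cover|=5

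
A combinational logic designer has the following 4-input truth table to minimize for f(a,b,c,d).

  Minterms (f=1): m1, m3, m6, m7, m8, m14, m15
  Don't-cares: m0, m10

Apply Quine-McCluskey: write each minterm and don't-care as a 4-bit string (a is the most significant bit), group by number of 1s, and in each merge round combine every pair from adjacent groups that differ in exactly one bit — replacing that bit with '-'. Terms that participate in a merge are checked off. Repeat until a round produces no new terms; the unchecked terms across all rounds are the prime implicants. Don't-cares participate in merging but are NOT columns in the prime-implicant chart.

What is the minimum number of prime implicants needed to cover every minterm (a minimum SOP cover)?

3

Round 0: 0000✓ 0001✓ 0011✓ 0110✓ 0111✓ 1000✓ 1010✓ 1110✓ 1111✓
Round 1: -000 -110✓ -111✓ 0-11 00-1 000- 011-✓ 1-10 10-0 111-✓
Round 2: -11-
PIs = {-000, -11-, 0-11, 00-1, 000-, 1-10, 10-0}
Coverage chart:
  m1: 00-1,000-
  m3: 0-11,00-1
  m6: -11- ←essential
  m7: -11-,0-11
  m8: -000,10-0
  m14: -11-,1-10
  m15: -11- ←essential
Essential: -11-
Petrick residual → -000, 00-1
Min cover (3 terms): b'c'd' + bc + a'b'd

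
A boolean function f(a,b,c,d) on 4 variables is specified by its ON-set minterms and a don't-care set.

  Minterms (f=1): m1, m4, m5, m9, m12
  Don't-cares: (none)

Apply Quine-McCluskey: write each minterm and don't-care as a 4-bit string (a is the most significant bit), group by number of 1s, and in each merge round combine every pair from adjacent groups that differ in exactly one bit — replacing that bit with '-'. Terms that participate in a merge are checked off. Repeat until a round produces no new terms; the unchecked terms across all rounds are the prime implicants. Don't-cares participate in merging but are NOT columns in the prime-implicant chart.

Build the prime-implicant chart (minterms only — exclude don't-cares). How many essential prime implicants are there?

size-2^0 implicants → 0001(✓)  0100(✓)  0101(✓)  1001(✓)  1100(✓)
size-2^1 implicants → -001  -100  0-01  010-
Unchecked terms (primes): -001, -100, 0-01, 010-
Minterm coverage:
  m1 ⊆ -001,0-01
  m4 ⊆ -100,010-
  m5 ⊆ 0-01,010-
  m9 ⊆ -001 [E]
  m12 ⊆ -100 [E]
E = {-001, -100}

2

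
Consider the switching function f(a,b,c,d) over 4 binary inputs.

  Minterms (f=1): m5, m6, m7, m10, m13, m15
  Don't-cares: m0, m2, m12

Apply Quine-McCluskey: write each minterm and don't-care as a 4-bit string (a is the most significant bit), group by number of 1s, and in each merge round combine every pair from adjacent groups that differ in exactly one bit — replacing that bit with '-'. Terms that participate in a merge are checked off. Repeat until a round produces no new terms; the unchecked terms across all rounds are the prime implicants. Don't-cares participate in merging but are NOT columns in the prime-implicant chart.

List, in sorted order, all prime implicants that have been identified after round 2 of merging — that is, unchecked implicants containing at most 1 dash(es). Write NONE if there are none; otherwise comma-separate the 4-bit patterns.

Round 0: 0000✓ 0010✓ 0101✓ 0110✓ 0111✓ 1010✓ 1100✓ 1101✓ 1111✓
Round 1: -010 -101✓ -111✓ 0-10 00-0 01-1✓ 011- 11-1✓ 110-
Round 2: -1-1
PIs = {-010, -1-1, 0-10, 00-0, 011-, 110-}

-010, 0-10, 00-0, 011-, 110-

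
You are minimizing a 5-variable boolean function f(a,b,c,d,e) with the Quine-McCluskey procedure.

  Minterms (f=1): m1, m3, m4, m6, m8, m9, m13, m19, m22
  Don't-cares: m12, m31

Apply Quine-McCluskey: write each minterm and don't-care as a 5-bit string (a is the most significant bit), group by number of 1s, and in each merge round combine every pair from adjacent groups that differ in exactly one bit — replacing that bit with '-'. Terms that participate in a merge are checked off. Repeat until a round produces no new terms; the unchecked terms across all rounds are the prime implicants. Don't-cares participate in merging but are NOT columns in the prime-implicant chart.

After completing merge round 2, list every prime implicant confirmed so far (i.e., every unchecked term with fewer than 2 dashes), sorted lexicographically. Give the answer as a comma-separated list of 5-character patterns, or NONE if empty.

Round 0: 00001✓ 00011✓ 00100✓ 00110✓ 01000✓ 01001✓ 01100✓ 01101✓ 10011✓ 10110✓ 11111
Round 1: -0011 -0110 0-001 0-100 000-1 001-0 01-00✓ 01-01✓ 0100-✓ 0110-✓
Round 2: 01-0-
PIs = {-0011, -0110, 0-001, 0-100, 000-1, 001-0, 01-0-, 11111}

-0011, -0110, 0-001, 0-100, 000-1, 001-0, 11111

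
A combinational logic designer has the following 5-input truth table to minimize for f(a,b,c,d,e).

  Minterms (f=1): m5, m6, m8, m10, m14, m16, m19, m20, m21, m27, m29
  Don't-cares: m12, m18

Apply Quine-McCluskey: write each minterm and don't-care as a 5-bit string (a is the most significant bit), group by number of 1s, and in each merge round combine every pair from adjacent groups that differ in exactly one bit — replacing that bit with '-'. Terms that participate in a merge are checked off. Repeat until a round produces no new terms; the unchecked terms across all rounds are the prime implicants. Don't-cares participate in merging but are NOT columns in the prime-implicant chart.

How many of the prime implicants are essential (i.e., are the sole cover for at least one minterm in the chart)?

5

size-2^0 implicants → 00101(✓)  00110(✓)  01000(✓)  01010(✓)  01100(✓)  01110(✓)  10000(✓)  10010(✓)  10011(✓)  10100(✓)  10101(✓)  11011(✓)  11101(✓)
size-2^1 implicants → -0101  0-110  01-00(✓)  01-10(✓)  010-0(✓)  011-0(✓)  1-011  1-101  10-00  100-0  1001-  1010-
size-2^2 implicants → 01--0
Unchecked terms (primes): -0101, 0-110, 01--0, 1-011, 1-101, 10-00, 100-0, 1001-, 1010-
Minterm coverage:
  m5 ⊆ -0101 [E]
  m6 ⊆ 0-110 [E]
  m8 ⊆ 01--0 [E]
  m10 ⊆ 01--0 [E]
  m14 ⊆ 0-110,01--0
  m16 ⊆ 10-00,100-0
  m19 ⊆ 1-011,1001-
  m20 ⊆ 10-00,1010-
  m21 ⊆ -0101,1-101,1010-
  m27 ⊆ 1-011 [E]
  m29 ⊆ 1-101 [E]
E = {-0101, 0-110, 01--0, 1-011, 1-101}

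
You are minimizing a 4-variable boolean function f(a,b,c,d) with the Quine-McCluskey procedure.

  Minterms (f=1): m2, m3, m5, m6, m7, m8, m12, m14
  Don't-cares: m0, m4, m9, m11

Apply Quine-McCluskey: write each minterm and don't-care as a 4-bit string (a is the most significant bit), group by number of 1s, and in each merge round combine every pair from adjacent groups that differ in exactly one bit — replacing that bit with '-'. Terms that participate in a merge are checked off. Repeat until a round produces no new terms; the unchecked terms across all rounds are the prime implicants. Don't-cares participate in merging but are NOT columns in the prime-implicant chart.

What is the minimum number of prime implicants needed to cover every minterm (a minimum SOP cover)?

[col 0] 0000*, 0010*, 0011*, 0100*, 0101*, 0110*, 0111*, 1000*, 1001*, 1011*, 1100*, 1110*
[col 1] -000*, -011, -100*, -110*, 0-00*, 0-10*, 0-11*, 00-0*, 001-*, 01-0*, 01-1*, 010-*, 011-*, 1-00*, 10-1, 100-, 11-0*
[col 2] --00, -1-0, 0--0, 0-1-, 01--
Prime implicants: --00, -011, -1-0, 0--0, 0-1-, 01--, 10-1, 100-
PI chart (minterm → PIs covering it):
  2 | 0--0,0-1-
  3 | -011,0-1-
  5 | 01--  (sole → essential)
  6 | -1-0,0--0,0-1-,01--
  7 | 0-1-,01--
  8 | --00,100-
  12 | --00,-1-0
  14 | -1-0  (sole → essential)
Essential prime implicants: -1-0, 01--
Petrick residual → --00, 0-1-
Minimum SOP uses 4 PIs: c'd' + bd' + a'c + a'b

4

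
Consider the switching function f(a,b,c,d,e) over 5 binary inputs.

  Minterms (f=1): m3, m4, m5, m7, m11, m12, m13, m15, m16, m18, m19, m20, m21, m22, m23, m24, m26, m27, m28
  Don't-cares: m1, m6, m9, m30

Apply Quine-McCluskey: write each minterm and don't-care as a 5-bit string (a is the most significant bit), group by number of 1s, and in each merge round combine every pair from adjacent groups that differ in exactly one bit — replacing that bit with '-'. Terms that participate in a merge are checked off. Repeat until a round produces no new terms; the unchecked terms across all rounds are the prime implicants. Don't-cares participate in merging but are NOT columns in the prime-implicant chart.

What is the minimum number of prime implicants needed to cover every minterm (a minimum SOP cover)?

[col 0] 00001*, 00011*, 00100*, 00101*, 00110*, 00111*, 01001*, 01011*, 01100*, 01101*, 01111*, 10000*, 10010*, 10011*, 10100*, 10101*, 10110*, 10111*, 11000*, 11010*, 11011*, 11100*, 11110*
[col 1] -0011*, -0100*, -0101*, -0110*, -0111*, -1011*, -1100*, 0-001*, 0-011*, 0-100*, 0-101*, 0-111*, 00-01*, 00-11*, 000-1*, 001-0*, 001-1*, 0010-*, 0011-*, 01-01*, 01-11*, 010-1*, 011-1*, 0110-*, 1-000*, 1-010*, 1-011*, 1-100*, 1-110*, 10-00*, 10-10*, 10-11*, 100-0*, 1001-*, 101-0*, 101-1*, 1010-*, 1011-*, 11-00*, 11-10*, 110-0*, 1101-*, 111-0*
[col 2] --011, --100, -0-11, -01-0*, -01-1*, -010-*, -011-*, 0--01*, 0--11*, 0-0-1*, 0-1-1*, 0-10-, 00--1*, 001--*, 01--1*, 1--00*, 1--10*, 1-0-0*, 1-01-, 1-1-0*, 10--0*, 10-1-, 101--*, 11--0*
[col 3] -01--, 0---1, 1---0
Prime implicants: --011, --100, -0-11, -01--, 0---1, 0-10-, 1---0, 1-01-, 10-1-
PI chart (minterm → PIs covering it):
  3 | --011,-0-11,0---1
  4 | --100,-01--,0-10-
  5 | -01--,0---1,0-10-
  7 | -0-11,-01--,0---1
  11 | --011,0---1
  12 | --100,0-10-
  13 | 0---1,0-10-
  15 | 0---1  (sole → essential)
  16 | 1---0  (sole → essential)
  18 | 1---0,1-01-,10-1-
  19 | --011,-0-11,1-01-,10-1-
  20 | --100,-01--,1---0
  21 | -01--  (sole → essential)
  22 | -01--,1---0,10-1-
  23 | -0-11,-01--,10-1-
  24 | 1---0  (sole → essential)
  26 | 1---0,1-01-
  27 | --011,1-01-
  28 | --100,1---0
Essential prime implicants: -01--, 0---1, 1---0
Petrick residual → --011, --100
Minimum SOP uses 5 PIs: c'de + cd'e' + b'c + a'e + ae'

5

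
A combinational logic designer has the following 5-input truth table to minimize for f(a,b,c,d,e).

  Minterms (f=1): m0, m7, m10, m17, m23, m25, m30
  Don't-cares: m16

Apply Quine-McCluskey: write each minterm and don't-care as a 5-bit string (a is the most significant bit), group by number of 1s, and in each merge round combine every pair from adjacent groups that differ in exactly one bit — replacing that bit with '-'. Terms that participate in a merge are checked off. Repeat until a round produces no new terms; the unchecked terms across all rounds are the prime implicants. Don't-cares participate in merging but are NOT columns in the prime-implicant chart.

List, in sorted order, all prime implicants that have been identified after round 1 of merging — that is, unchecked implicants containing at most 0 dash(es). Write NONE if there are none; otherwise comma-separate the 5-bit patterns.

01010, 11110

Round 0: 00000✓ 00111✓ 01010 10000✓ 10001✓ 10111✓ 11001✓ 11110
Round 1: -0000 -0111 1-001 1000-
PIs = {-0000, -0111, 01010, 1-001, 1000-, 11110}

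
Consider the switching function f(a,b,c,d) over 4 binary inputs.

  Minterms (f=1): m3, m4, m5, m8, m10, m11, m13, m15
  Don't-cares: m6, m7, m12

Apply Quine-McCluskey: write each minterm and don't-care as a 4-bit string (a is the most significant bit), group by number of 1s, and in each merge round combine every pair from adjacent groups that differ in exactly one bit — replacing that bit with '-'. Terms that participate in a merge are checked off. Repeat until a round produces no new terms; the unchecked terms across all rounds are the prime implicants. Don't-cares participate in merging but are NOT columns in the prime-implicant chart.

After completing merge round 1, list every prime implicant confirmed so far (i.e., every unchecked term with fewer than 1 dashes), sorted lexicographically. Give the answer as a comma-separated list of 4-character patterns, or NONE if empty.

size-2^0 implicants → 0011(✓)  0100(✓)  0101(✓)  0110(✓)  0111(✓)  1000(✓)  1010(✓)  1011(✓)  1100(✓)  1101(✓)  1111(✓)
size-2^1 implicants → -011(✓)  -100(✓)  -101(✓)  -111(✓)  0-11(✓)  01-0(✓)  01-1(✓)  010-(✓)  011-(✓)  1-00  1-11(✓)  10-0  101-  11-1(✓)  110-(✓)
size-2^2 implicants → --11  -1-1  -10-  01--
Unchecked terms (primes): --11, -1-1, -10-, 01--, 1-00, 10-0, 101-

NONE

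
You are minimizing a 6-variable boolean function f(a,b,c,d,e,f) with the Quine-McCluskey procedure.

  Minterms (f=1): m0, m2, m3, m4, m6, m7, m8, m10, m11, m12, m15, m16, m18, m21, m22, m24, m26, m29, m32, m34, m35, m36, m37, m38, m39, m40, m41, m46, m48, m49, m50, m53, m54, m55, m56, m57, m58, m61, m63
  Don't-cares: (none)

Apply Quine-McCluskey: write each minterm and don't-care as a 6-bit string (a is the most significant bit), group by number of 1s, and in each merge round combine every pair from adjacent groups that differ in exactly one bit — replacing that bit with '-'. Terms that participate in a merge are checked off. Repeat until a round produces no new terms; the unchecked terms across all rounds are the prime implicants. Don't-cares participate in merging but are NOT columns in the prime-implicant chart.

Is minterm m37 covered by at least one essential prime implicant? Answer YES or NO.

NO

size-2^0 implicants → 000000(✓)  000010(✓)  000011(✓)  000100(✓)  000110(✓)  000111(✓)  001000(✓)  001010(✓)  001011(✓)  001100(✓)  001111(✓)  010000(✓)  010010(✓)  010101(✓)  010110(✓)  011000(✓)  011010(✓)  011101(✓)  100000(✓)  100010(✓)  100011(✓)  100100(✓)  100101(✓)  100110(✓)  100111(✓)  101000(✓)  101001(✓)  101110(✓)  110000(✓)  110001(✓)  110010(✓)  110101(✓)  110110(✓)  110111(✓)  111000(✓)  111001(✓)  111010(✓)  111101(✓)  111111(✓)
size-2^1 implicants → -00000(✓)  -00010(✓)  -00011(✓)  -00100(✓)  -00110(✓)  -00111(✓)  -01000(✓)  -10000(✓)  -10010(✓)  -10101(✓)  -10110(✓)  -11000(✓)  -11010(✓)  -11101(✓)  0-0000(✓)  0-0010(✓)  0-0110(✓)  0-1000(✓)  0-1010(✓)  00-000(✓)  00-010(✓)  00-011(✓)  00-100(✓)  00-111(✓)  000-00(✓)  000-10(✓)  000-11(✓)  0000-0(✓)  00001-(✓)  0001-0(✓)  00011-(✓)  001-00(✓)  001-11(✓)  0010-0(✓)  00101-(✓)  01-000(✓)  01-010(✓)  01-101(✓)  010-10(✓)  0100-0(✓)  0110-0(✓)  1-0000(✓)  1-0010(✓)  1-0101(✓)  1-0110(✓)  1-0111(✓)  1-1000(✓)  1-1001(✓)  10-000(✓)  10-110  100-00(✓)  100-10(✓)  100-11(✓)  1000-0(✓)  10001-(✓)  1001-0(✓)  1001-1(✓)  10010-(✓)  10011-(✓)  10100-(✓)  11-000(✓)  11-001(✓)  11-010(✓)  11-101(✓)  11-111(✓)  110-01(✓)  110-10(✓)  1100-0(✓)  11000-(✓)  1101-1(✓)  11011-(✓)  111-01(✓)  1110-0(✓)  11100-(✓)  1111-1(✓)
size-2^2 implicants → --0000(✓)  --0010(✓)  --0110(✓)  --1000(✓)  -0-000(✓)  -00-00(✓)  -00-10(✓)  -00-11(✓)  -000-0(✓)  -0001-(✓)  -001-0(✓)  -0011-(✓)  -1-000(✓)  -1-010(✓)  -1-101  -10-10(✓)  -100-0(✓)  -110-0(✓)  0--000(✓)  0--010(✓)  0-0-10(✓)  0-00-0(✓)  0-10-0(✓)  00--00  00--11  00-0-0(✓)  00-01-  000--0(✓)  000-1-(✓)  01-0-0(✓)  1--000(✓)  1-0-10(✓)  1-00-0(✓)  1-01-1  1-011-  1-100-  100--0(✓)  100-1-(✓)  1001--  11--01  11-0-0(✓)  11-00-  11-1-1
size-2^3 implicants → ---000  --0-10  --00-0  -00--0  -00-1-  -1-0-0  0--0-0
Unchecked terms (primes): ---000, --0-10, --00-0, -00--0, -00-1-, -1-0-0, -1-101, 0--0-0, 00--00, 00--11, 00-01-, 1-01-1, 1-011-, 1-100-, 10-110, 1001--, 11--01, 11-00-, 11-1-1
Minterm coverage:
  m0 ⊆ ---000,--00-0,-00--0,0--0-0,00--00
  m2 ⊆ --0-10,--00-0,-00--0,-00-1-,0--0-0,00-01-
  m3 ⊆ -00-1-,00--11,00-01-
  m4 ⊆ -00--0,00--00
  m6 ⊆ --0-10,-00--0,-00-1-
  m7 ⊆ -00-1-,00--11
  m8 ⊆ ---000,0--0-0,00--00
  m10 ⊆ 0--0-0,00-01-
  m11 ⊆ 00--11,00-01-
  m12 ⊆ 00--00 [E]
  m15 ⊆ 00--11 [E]
  m16 ⊆ ---000,--00-0,-1-0-0,0--0-0
  m18 ⊆ --0-10,--00-0,-1-0-0,0--0-0
  m21 ⊆ -1-101 [E]
  m22 ⊆ --0-10 [E]
  m24 ⊆ ---000,-1-0-0,0--0-0
  m26 ⊆ -1-0-0,0--0-0
  m29 ⊆ -1-101 [E]
  m32 ⊆ ---000,--00-0,-00--0
  m34 ⊆ --0-10,--00-0,-00--0,-00-1-
  m35 ⊆ -00-1- [E]
  m36 ⊆ -00--0,1001--
  m37 ⊆ 1-01-1,1001--
  m38 ⊆ --0-10,-00--0,-00-1-,1-011-,10-110,1001--
  m39 ⊆ -00-1-,1-01-1,1-011-,1001--
  m40 ⊆ ---000,1-100-
  m41 ⊆ 1-100- [E]
  m46 ⊆ 10-110 [E]
  m48 ⊆ ---000,--00-0,-1-0-0,11-00-
  m49 ⊆ 11--01,11-00-
  m50 ⊆ --0-10,--00-0,-1-0-0
  m53 ⊆ -1-101,1-01-1,11--01,11-1-1
  m54 ⊆ --0-10,1-011-
  m55 ⊆ 1-01-1,1-011-,11-1-1
  m56 ⊆ ---000,-1-0-0,1-100-,11-00-
  m57 ⊆ 1-100-,11--01,11-00-
  m58 ⊆ -1-0-0 [E]
  m61 ⊆ -1-101,11--01,11-1-1
  m63 ⊆ 11-1-1 [E]
E = {--0-10, -00-1-, -1-0-0, -1-101, 00--00, 00--11, 1-100-, 10-110, 11-1-1}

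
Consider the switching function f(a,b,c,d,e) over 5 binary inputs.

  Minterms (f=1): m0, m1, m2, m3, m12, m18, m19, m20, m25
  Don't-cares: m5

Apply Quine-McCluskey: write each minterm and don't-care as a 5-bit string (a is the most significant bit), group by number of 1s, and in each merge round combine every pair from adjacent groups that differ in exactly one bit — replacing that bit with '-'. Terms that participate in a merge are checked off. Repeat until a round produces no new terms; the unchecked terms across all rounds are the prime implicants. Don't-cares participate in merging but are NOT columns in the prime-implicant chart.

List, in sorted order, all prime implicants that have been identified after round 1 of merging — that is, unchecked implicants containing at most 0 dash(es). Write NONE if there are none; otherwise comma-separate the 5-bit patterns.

[col 0] 00000*, 00001*, 00010*, 00011*, 00101*, 01100, 10010*, 10011*, 10100, 11001
[col 1] -0010*, -0011*, 00-01, 000-0*, 000-1*, 0000-*, 0001-*, 1001-*
[col 2] -001-, 000--
Prime implicants: -001-, 00-01, 000--, 01100, 10100, 11001

01100, 10100, 11001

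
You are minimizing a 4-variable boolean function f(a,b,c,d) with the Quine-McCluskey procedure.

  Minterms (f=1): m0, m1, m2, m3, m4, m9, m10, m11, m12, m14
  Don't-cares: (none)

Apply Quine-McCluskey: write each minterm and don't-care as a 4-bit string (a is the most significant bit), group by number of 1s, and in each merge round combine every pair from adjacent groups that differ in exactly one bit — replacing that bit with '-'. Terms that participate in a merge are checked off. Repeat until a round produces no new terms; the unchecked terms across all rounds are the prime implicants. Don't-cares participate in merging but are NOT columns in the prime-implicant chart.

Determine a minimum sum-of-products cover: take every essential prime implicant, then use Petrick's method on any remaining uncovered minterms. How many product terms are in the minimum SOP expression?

[col 0] 0000*, 0001*, 0010*, 0011*, 0100*, 1001*, 1010*, 1011*, 1100*, 1110*
[col 1] -001*, -010*, -011*, -100, 0-00, 00-0*, 00-1*, 000-*, 001-*, 1-10, 10-1*, 101-*, 11-0
[col 2] -0-1, -01-, 00--
Prime implicants: -0-1, -01-, -100, 0-00, 00--, 1-10, 11-0
PI chart (minterm → PIs covering it):
  0 | 0-00,00--
  1 | -0-1,00--
  2 | -01-,00--
  3 | -0-1,-01-,00--
  4 | -100,0-00
  9 | -0-1  (sole → essential)
  10 | -01-,1-10
  11 | -0-1,-01-
  12 | -100,11-0
  14 | 1-10,11-0
Essential prime implicants: -0-1
Petrick residual → -01-, 0-00, 11-0
Minimum SOP uses 4 PIs: b'd + b'c + a'c'd' + abd'

4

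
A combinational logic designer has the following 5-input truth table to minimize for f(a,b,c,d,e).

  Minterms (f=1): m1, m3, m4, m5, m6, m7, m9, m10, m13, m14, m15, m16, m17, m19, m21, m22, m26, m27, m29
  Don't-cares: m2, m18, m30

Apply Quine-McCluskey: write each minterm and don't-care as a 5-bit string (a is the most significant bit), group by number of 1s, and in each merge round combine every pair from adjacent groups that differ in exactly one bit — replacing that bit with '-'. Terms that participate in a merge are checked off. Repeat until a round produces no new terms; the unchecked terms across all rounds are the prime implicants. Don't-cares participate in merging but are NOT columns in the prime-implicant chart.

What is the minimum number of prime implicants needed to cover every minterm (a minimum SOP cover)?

8

[col 0] 00001*, 00010*, 00011*, 00100*, 00101*, 00110*, 00111*, 01001*, 01010*, 01101*, 01110*, 01111*, 10000*, 10001*, 10010*, 10011*, 10101*, 10110*, 11010*, 11011*, 11101*, 11110*
[col 1] -0001*, -0010*, -0011*, -0101*, -0110*, -1010*, -1101*, -1110*, 0-001*, 0-010*, 0-101*, 0-110*, 0-111*, 00-01*, 00-10*, 00-11*, 000-1*, 0001-*, 001-0*, 001-1*, 0010-*, 0011-*, 01-01*, 01-10*, 011-1*, 0111-*, 1-010*, 1-011*, 1-101*, 1-110*, 10-01*, 10-10*, 100-0*, 100-1*, 1000-*, 1001-*, 11-10*, 1101-*
[col 2] --010*, --101, --110*, -0-01, -0-10*, -00-1, -001-, -1-10*, 0--01, 0--10*, 0-1-1, 0-11-, 00--1, 00-1-, 001--, 1--10*, 1-01-, 100--
[col 3] ---10
Prime implicants: ---10, --101, -0-01, -00-1, -001-, 0--01, 0-1-1, 0-11-, 00--1, 00-1-, 001--, 1-01-, 100--
PI chart (minterm → PIs covering it):
  1 | -0-01,-00-1,0--01,00--1
  3 | -00-1,-001-,00--1,00-1-
  4 | 001--  (sole → essential)
  5 | --101,-0-01,0--01,0-1-1,00--1,001--
  6 | ---10,0-11-,00-1-,001--
  7 | 0-1-1,0-11-,00--1,00-1-,001--
  9 | 0--01  (sole → essential)
  10 | ---10  (sole → essential)
  13 | --101,0--01,0-1-1
  14 | ---10,0-11-
  15 | 0-1-1,0-11-
  16 | 100--  (sole → essential)
  17 | -0-01,-00-1,100--
  19 | -00-1,-001-,1-01-,100--
  21 | --101,-0-01
  22 | ---10  (sole → essential)
  26 | ---10,1-01-
  27 | 1-01-  (sole → essential)
  29 | --101  (sole → essential)
Essential prime implicants: ---10, --101, 0--01, 001--, 1-01-, 100--
Petrick residual → -00-1, 0-1-1
Minimum SOP uses 8 PIs: de' + cd'e + b'c'e + a'd'e + a'ce + a'b'c + ac'd + ab'c'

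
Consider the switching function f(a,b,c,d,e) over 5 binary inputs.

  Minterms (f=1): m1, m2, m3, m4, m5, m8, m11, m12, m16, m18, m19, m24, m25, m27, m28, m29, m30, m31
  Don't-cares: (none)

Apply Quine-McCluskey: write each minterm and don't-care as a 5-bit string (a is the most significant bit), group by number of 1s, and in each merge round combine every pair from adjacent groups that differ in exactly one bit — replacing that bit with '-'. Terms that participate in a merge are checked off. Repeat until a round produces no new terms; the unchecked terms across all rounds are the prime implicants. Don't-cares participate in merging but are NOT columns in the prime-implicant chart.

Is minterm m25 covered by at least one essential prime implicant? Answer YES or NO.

[col 0] 00001*, 00010*, 00011*, 00100*, 00101*, 01000*, 01011*, 01100*, 10000*, 10010*, 10011*, 11000*, 11001*, 11011*, 11100*, 11101*, 11110*, 11111*
[col 1] -0010*, -0011*, -1000*, -1011*, -1100*, 0-011*, 0-100, 00-01, 000-1, 0001-*, 0010-, 01-00*, 1-000, 1-011*, 100-0, 1001-*, 11-00*, 11-01*, 11-11*, 110-1*, 1100-*, 111-0*, 111-1*, 1110-*, 1111-*
[col 2] --011, -001-, -1-00, 11--1, 11-0-, 111--
Prime implicants: --011, -001-, -1-00, 0-100, 00-01, 000-1, 0010-, 1-000, 100-0, 11--1, 11-0-, 111--
PI chart (minterm → PIs covering it):
  1 | 00-01,000-1
  2 | -001-  (sole → essential)
  3 | --011,-001-,000-1
  4 | 0-100,0010-
  5 | 00-01,0010-
  8 | -1-00  (sole → essential)
  11 | --011  (sole → essential)
  12 | -1-00,0-100
  16 | 1-000,100-0
  18 | -001-,100-0
  19 | --011,-001-
  24 | -1-00,1-000,11-0-
  25 | 11--1,11-0-
  27 | --011,11--1
  28 | -1-00,11-0-,111--
  29 | 11--1,11-0-,111--
  30 | 111--  (sole → essential)
  31 | 11--1,111--
Essential prime implicants: --011, -001-, -1-00, 111--

NO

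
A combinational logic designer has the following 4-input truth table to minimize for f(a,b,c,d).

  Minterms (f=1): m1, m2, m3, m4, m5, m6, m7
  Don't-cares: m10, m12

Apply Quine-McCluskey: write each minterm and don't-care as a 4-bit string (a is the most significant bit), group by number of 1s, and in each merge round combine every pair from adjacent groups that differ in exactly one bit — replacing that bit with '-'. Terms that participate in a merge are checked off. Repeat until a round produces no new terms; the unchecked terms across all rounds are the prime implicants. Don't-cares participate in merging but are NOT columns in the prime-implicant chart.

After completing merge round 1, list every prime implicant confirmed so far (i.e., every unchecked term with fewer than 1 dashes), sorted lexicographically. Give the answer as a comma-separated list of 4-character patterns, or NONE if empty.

NONE

Round 0: 0001✓ 0010✓ 0011✓ 0100✓ 0101✓ 0110✓ 0111✓ 1010✓ 1100✓
Round 1: -010 -100 0-01✓ 0-10✓ 0-11✓ 00-1✓ 001-✓ 01-0✓ 01-1✓ 010-✓ 011-✓
Round 2: 0--1 0-1- 01--
PIs = {-010, -100, 0--1, 0-1-, 01--}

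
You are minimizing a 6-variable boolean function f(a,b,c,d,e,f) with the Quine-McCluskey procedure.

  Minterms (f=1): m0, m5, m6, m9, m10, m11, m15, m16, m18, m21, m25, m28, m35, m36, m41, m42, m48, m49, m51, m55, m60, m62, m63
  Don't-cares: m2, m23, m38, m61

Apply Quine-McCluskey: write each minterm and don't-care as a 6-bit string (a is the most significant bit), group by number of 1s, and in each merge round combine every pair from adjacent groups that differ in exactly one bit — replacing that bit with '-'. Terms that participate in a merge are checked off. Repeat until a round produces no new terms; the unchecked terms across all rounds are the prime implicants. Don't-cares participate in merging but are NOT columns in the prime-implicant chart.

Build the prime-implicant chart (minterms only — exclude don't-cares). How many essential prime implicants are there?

Round 0: 000000✓ 000010✓ 000101✓ 000110✓ 001001✓ 001010✓ 001011✓ 001111✓ 010000✓ 010010✓ 010101✓ 010111✓ 011001✓ 011100✓ 100011✓ 100100✓ 100110✓ 101001✓ 101010✓ 110000✓ 110001✓ 110011✓ 110111✓ 111100✓ 111101✓ 111110✓ 111111✓
Round 1: -00110 -01001 -01010 -10000 -10111 -11100 0-0000✓ 0-0010✓ 0-0101 0-1001 00-010 000-10 0000-0✓ 001-11 0010-1 00101- 0100-0✓ 0101-1 1-0011 1001-0 11-111 110-11 1100-1 11000- 1111-0✓ 1111-1✓ 11110-✓ 11111-✓
Round 2: 0-00-0 1111--
PIs = {-00110, -01001, -01010, -10000, -10111, -11100, 0-00-0, 0-0101, 0-1001, 00-010, 000-10, 001-11, 0010-1, 00101-, 0101-1, 1-0011, 1001-0, 11-111, 110-11, 1100-1, 11000-, 1111--}
Coverage chart:
  m0: 0-00-0 ←essential
  m5: 0-0101 ←essential
  m6: -00110,000-10
  m9: -01001,0-1001,0010-1
  m10: -01010,00-010,00101-
  m11: 001-11,0010-1,00101-
  m15: 001-11 ←essential
  m16: -10000,0-00-0
  m18: 0-00-0 ←essential
  m21: 0-0101,0101-1
  m25: 0-1001 ←essential
  m28: -11100 ←essential
  m35: 1-0011 ←essential
  m36: 1001-0 ←essential
  m41: -01001 ←essential
  m42: -01010 ←essential
  m48: -10000,11000-
  m49: 1100-1,11000-
  m51: 1-0011,110-11,1100-1
  m55: -10111,11-111,110-11
  m60: -11100,1111--
  m62: 1111-- ←essential
  m63: 11-111,1111--
Essential: -01001, -01010, -11100, 0-00-0, 0-0101, 0-1001, 001-11, 1-0011, 1001-0, 1111--

10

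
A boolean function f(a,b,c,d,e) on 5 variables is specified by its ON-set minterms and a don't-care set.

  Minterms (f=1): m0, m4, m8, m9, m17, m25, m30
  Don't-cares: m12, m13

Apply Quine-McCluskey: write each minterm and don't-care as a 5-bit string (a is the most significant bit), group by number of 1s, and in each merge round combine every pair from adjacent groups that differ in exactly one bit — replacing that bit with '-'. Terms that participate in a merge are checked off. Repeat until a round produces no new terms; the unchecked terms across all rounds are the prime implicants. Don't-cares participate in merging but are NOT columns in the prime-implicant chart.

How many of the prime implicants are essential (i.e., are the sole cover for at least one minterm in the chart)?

3

size-2^0 implicants → 00000(✓)  00100(✓)  01000(✓)  01001(✓)  01100(✓)  01101(✓)  10001(✓)  11001(✓)  11110
size-2^1 implicants → -1001  0-000(✓)  0-100(✓)  00-00(✓)  01-00(✓)  01-01(✓)  0100-(✓)  0110-(✓)  1-001
size-2^2 implicants → 0--00  01-0-
Unchecked terms (primes): -1001, 0--00, 01-0-, 1-001, 11110
Minterm coverage:
  m0 ⊆ 0--00 [E]
  m4 ⊆ 0--00 [E]
  m8 ⊆ 0--00,01-0-
  m9 ⊆ -1001,01-0-
  m17 ⊆ 1-001 [E]
  m25 ⊆ -1001,1-001
  m30 ⊆ 11110 [E]
E = {0--00, 1-001, 11110}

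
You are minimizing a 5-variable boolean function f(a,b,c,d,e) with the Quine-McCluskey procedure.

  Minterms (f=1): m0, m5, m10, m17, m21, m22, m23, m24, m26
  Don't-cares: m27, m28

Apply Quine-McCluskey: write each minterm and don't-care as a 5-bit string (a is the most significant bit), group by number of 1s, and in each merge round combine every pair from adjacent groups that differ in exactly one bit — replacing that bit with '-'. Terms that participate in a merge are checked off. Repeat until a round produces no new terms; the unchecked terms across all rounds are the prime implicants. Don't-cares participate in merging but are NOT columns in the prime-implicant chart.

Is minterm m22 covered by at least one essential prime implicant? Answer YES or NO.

YES

[col 0] 00000, 00101*, 01010*, 10001*, 10101*, 10110*, 10111*, 11000*, 11010*, 11011*, 11100*
[col 1] -0101, -1010, 10-01, 101-1, 1011-, 11-00, 110-0, 1101-
Prime implicants: -0101, -1010, 00000, 10-01, 101-1, 1011-, 11-00, 110-0, 1101-
PI chart (minterm → PIs covering it):
  0 | 00000  (sole → essential)
  5 | -0101  (sole → essential)
  10 | -1010  (sole → essential)
  17 | 10-01  (sole → essential)
  21 | -0101,10-01,101-1
  22 | 1011-  (sole → essential)
  23 | 101-1,1011-
  24 | 11-00,110-0
  26 | -1010,110-0,1101-
Essential prime implicants: -0101, -1010, 00000, 10-01, 1011-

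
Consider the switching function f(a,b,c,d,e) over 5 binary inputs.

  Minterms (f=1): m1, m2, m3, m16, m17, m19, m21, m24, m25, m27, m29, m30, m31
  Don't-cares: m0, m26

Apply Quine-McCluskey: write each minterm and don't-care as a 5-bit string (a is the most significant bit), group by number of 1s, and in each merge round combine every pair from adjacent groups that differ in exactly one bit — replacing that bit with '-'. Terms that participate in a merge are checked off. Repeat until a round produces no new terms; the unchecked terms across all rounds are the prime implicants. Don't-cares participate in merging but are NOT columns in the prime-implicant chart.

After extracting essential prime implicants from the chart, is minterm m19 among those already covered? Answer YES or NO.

Round 0: 00000✓ 00001✓ 00010✓ 00011✓ 10000✓ 10001✓ 10011✓ 10101✓ 11000✓ 11001✓ 11010✓ 11011✓ 11101✓ 11110✓ 11111✓
Round 1: -0000✓ -0001✓ -0011✓ 000-0✓ 000-1✓ 0000-✓ 0001-✓ 1-000✓ 1-001✓ 1-011✓ 1-101✓ 10-01✓ 100-1✓ 1000-✓ 11-01✓ 11-10✓ 11-11✓ 110-0✓ 110-1✓ 1100-✓ 1101-✓ 111-1✓ 1111-✓
Round 2: -00-1 -000- 000-- 1--01 1-0-1 1-00- 11--1 11-1- 110--
PIs = {-00-1, -000-, 000--, 1--01, 1-0-1, 1-00-, 11--1, 11-1-, 110--}
Coverage chart:
  m1: -00-1,-000-,000--
  m2: 000-- ←essential
  m3: -00-1,000--
  m16: -000-,1-00-
  m17: -00-1,-000-,1--01,1-0-1,1-00-
  m19: -00-1,1-0-1
  m21: 1--01 ←essential
  m24: 1-00-,110--
  m25: 1--01,1-0-1,1-00-,11--1,110--
  m27: 1-0-1,11--1,11-1-,110--
  m29: 1--01,11--1
  m30: 11-1- ←essential
  m31: 11--1,11-1-
Essential: 000--, 1--01, 11-1-

NO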